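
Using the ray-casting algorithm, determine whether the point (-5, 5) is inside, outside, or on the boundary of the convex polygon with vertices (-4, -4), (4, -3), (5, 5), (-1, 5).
The point (-5, 5) lies strictly outside the polygon

Cast a horizontal ray to the right from the query point and count how many polygon edges it crosses (each edge strictly once or zero times, handled with the usual half-open convention). 
Parity of crossings → even ⇒ outside.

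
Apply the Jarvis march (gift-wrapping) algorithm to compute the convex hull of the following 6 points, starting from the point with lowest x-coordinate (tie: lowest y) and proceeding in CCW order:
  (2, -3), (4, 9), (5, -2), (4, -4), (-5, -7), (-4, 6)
Hull (CCW) = [(-5, -7), (4, -4), (5, -2), (4, 9), (-4, 6)]

Jarvis march: at each step, from the current hull vertex p, select the next vertex q as the point such that every other point lies strictly to the left of (or on) the directed line p → q. (Equivalently: for every other point r, the cross product (q − p) × (r − p) ≥ 0.)
Starting point (lowest x, tie lowest y): (-5, -7). Wrap until returning to start. Resulting hull: (-5, -7), (4, -4), (5, -2), (4, 9), (-4, 6).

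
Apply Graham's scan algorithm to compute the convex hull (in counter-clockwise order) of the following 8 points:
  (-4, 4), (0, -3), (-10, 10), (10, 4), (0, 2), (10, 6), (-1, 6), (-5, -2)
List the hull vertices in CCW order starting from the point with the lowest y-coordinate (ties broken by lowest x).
Hull (CCW) = [(0, -3), (10, 4), (10, 6), (-10, 10), (-5, -2)]

Graham scan procedure:
  1. Find the pivot p₀ = point with lowest y (tie → lowest x): (0, -3).
  2. Sort the remaining points by polar angle around p₀.
  3. Walk through sorted points, maintaining a stack; pop the top while the last three entries make a non-left turn (cross product ≤ 0).
  4. Final stack is the convex hull in CCW order: (0, -3), (10, 4), (10, 6), (-10, 10), (-5, -2).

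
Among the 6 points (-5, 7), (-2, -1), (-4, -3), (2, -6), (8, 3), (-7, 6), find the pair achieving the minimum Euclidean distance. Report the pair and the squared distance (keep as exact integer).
Pair = ((-5, 7), (-7, 6)); squared distance = 5

Compute all C(6, 2) = 15 pairwise squared distances (x_i − x_j)² + (y_i − y_j)². The minimum is 5, attained by the pair ((-5, 7), (-7, 6)).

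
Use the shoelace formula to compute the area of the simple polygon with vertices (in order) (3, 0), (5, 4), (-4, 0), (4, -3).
Area = 49/2

Shoelace formula: Area = (1/2) |Σ_i (x_i · y_{i+1} − x_{i+1} · y_i)| (indices mod n). Compute each cross term:
  (3)(4) − (5)(0) = 12
  (5)(0) − (-4)(4) = 16
  (-4)(-3) − (4)(0) = 12
  (4)(0) − (3)(-3) = 9
Sum = 49, so (signed) Area = 49/2 = 49/2, |Area| = 49/2.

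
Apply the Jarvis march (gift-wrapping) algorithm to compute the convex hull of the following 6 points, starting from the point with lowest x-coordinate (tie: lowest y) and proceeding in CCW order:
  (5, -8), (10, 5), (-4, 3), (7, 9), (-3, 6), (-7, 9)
Hull (CCW) = [(-7, 9), (-4, 3), (5, -8), (10, 5), (7, 9)]

Jarvis march: at each step, from the current hull vertex p, select the next vertex q as the point such that every other point lies strictly to the left of (or on) the directed line p → q. (Equivalently: for every other point r, the cross product (q − p) × (r − p) ≥ 0.)
Starting point (lowest x, tie lowest y): (-7, 9). Wrap until returning to start. Resulting hull: (-7, 9), (-4, 3), (5, -8), (10, 5), (7, 9).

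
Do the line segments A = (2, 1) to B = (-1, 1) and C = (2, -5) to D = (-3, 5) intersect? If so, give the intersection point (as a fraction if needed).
Yes; intersection at (-1, 1) (t = 1 on AB, s = 3/5 on CD)

Parametrize AB as A + t(B − A) = (2 + -3 t, 1 + 0 t) and CD as C + s(D − C) = (2 + -5 s, -5 + 10 s). Solve the linear system for (t, s). Determinant = 30 ≠ 0, so a unique intersection of the containing lines exists. Solution: t = 1, s = 3/5 — both in [0, 1], so the segments cross. Intersection point: (-1, 1).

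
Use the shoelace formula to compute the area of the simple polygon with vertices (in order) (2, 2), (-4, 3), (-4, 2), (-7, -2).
Area = 15

Shoelace formula: Area = (1/2) |Σ_i (x_i · y_{i+1} − x_{i+1} · y_i)| (indices mod n). Compute each cross term:
  (2)(3) − (-4)(2) = 14
  (-4)(2) − (-4)(3) = 4
  (-4)(-2) − (-7)(2) = 22
  (-7)(2) − (2)(-2) = -10
Sum = 30, so (signed) Area = 30/2 = 15, |Area| = 15.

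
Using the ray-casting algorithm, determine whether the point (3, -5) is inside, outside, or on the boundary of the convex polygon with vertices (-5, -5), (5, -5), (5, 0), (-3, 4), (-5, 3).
The point (3, -5) lies on the polygon boundary

Boundary check: the query satisfies the collinearity and bounding-box conditions for some polygon edge, so it lies exactly on the boundary.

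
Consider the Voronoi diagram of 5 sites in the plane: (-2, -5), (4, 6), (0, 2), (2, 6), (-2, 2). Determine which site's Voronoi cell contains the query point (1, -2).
Nearest site = (0, 2)

The Voronoi cell of site s contains exactly those query points closer to s than to any other site. Compute squared distances from q = (1, -2) to each site:
  (0 − 1)² + (2 − -2)² = 17
  (-2 − 1)² + (-5 − -2)² = 18
  (-2 − 1)² + (2 − -2)² = 25
  (2 − 1)² + (6 − -2)² = 65
  (4 − 1)² + (6 − -2)² = 73
Minimum is attained by (0, 2), so q lies in its Voronoi cell.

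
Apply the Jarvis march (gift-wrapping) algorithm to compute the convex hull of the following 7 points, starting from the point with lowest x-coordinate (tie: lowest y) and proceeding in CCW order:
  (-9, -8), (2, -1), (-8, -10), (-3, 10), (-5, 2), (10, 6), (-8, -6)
Hull (CCW) = [(-9, -8), (-8, -10), (10, 6), (-3, 10)]

Jarvis march: at each step, from the current hull vertex p, select the next vertex q as the point such that every other point lies strictly to the left of (or on) the directed line p → q. (Equivalently: for every other point r, the cross product (q − p) × (r − p) ≥ 0.)
Starting point (lowest x, tie lowest y): (-9, -8). Wrap until returning to start. Resulting hull: (-9, -8), (-8, -10), (10, 6), (-3, 10).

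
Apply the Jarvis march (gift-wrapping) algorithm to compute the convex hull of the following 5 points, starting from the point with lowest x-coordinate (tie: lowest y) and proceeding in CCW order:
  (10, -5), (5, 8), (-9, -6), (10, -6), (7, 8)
Hull (CCW) = [(-9, -6), (10, -6), (10, -5), (7, 8), (5, 8)]

Jarvis march: at each step, from the current hull vertex p, select the next vertex q as the point such that every other point lies strictly to the left of (or on) the directed line p → q. (Equivalently: for every other point r, the cross product (q − p) × (r − p) ≥ 0.)
Starting point (lowest x, tie lowest y): (-9, -6). Wrap until returning to start. Resulting hull: (-9, -6), (10, -6), (10, -5), (7, 8), (5, 8).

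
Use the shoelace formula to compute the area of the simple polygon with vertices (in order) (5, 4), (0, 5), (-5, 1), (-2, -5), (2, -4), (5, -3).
Area = 72

Shoelace formula: Area = (1/2) |Σ_i (x_i · y_{i+1} − x_{i+1} · y_i)| (indices mod n). Compute each cross term:
  (5)(5) − (0)(4) = 25
  (0)(1) − (-5)(5) = 25
  (-5)(-5) − (-2)(1) = 27
  (-2)(-4) − (2)(-5) = 18
  (2)(-3) − (5)(-4) = 14
  (5)(4) − (5)(-3) = 35
Sum = 144, so (signed) Area = 144/2 = 72, |Area| = 72.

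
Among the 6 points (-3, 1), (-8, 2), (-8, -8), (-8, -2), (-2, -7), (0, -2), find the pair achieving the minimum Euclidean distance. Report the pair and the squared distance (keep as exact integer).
Pair = ((-8, 2), (-8, -2)); squared distance = 16

Compute all C(6, 2) = 15 pairwise squared distances (x_i − x_j)² + (y_i − y_j)². The minimum is 16, attained by the pair ((-8, 2), (-8, -2)).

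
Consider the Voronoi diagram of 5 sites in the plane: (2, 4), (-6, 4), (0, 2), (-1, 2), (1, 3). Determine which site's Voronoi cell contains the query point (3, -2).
Nearest site = (0, 2)

The Voronoi cell of site s contains exactly those query points closer to s than to any other site. Compute squared distances from q = (3, -2) to each site:
  (0 − 3)² + (2 − -2)² = 25
  (1 − 3)² + (3 − -2)² = 29
  (-1 − 3)² + (2 − -2)² = 32
  (2 − 3)² + (4 − -2)² = 37
  (-6 − 3)² + (4 − -2)² = 117
Minimum is attained by (0, 2), so q lies in its Voronoi cell.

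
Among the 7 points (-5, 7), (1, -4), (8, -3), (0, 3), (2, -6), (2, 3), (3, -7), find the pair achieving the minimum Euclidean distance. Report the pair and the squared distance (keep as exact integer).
Pair = ((2, -6), (3, -7)); squared distance = 2

Compute all C(7, 2) = 21 pairwise squared distances (x_i − x_j)² + (y_i − y_j)². The minimum is 2, attained by the pair ((2, -6), (3, -7)).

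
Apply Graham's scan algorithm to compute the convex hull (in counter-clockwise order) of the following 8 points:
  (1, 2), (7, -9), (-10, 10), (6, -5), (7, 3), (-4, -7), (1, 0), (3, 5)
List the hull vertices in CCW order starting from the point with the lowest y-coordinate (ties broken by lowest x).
Hull (CCW) = [(7, -9), (7, 3), (3, 5), (-10, 10), (-4, -7)]

Graham scan procedure:
  1. Find the pivot p₀ = point with lowest y (tie → lowest x): (7, -9).
  2. Sort the remaining points by polar angle around p₀.
  3. Walk through sorted points, maintaining a stack; pop the top while the last three entries make a non-left turn (cross product ≤ 0).
  4. Final stack is the convex hull in CCW order: (7, -9), (7, 3), (3, 5), (-10, 10), (-4, -7).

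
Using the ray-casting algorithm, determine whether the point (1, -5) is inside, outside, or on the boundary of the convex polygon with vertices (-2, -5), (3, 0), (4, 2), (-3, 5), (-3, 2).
The point (1, -5) lies strictly outside the polygon

Cast a horizontal ray to the right from the query point and count how many polygon edges it crosses (each edge strictly once or zero times, handled with the usual half-open convention). 
Parity of crossings → even ⇒ outside.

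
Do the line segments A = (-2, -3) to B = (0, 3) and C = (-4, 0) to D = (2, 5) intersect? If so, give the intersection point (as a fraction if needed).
No (intersection of containing lines falls outside at least one segment)

Parametrize and solve: t = 14/13, s = 9/13. At least one of these is outside [0, 1], so the segments do not intersect.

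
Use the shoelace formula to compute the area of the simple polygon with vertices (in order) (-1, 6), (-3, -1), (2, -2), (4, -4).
Area = 47/2

Shoelace formula: Area = (1/2) |Σ_i (x_i · y_{i+1} − x_{i+1} · y_i)| (indices mod n). Compute each cross term:
  (-1)(-1) − (-3)(6) = 19
  (-3)(-2) − (2)(-1) = 8
  (2)(-4) − (4)(-2) = 0
  (4)(6) − (-1)(-4) = 20
Sum = 47, so (signed) Area = 47/2 = 47/2, |Area| = 47/2.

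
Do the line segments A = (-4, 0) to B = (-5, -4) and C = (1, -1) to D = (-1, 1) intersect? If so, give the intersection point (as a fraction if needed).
No (intersection of containing lines falls outside at least one segment)

Parametrize and solve: t = -4/5, s = 21/10. At least one of these is outside [0, 1], so the segments do not intersect.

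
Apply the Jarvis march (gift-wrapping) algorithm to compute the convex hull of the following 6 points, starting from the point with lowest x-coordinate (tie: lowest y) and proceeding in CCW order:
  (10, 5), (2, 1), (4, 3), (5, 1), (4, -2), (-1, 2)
Hull (CCW) = [(-1, 2), (4, -2), (10, 5)]

Jarvis march: at each step, from the current hull vertex p, select the next vertex q as the point such that every other point lies strictly to the left of (or on) the directed line p → q. (Equivalently: for every other point r, the cross product (q − p) × (r − p) ≥ 0.)
Starting point (lowest x, tie lowest y): (-1, 2). Wrap until returning to start. Resulting hull: (-1, 2), (4, -2), (10, 5).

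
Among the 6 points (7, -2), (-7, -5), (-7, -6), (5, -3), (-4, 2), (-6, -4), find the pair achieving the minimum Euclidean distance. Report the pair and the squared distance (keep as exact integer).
Pair = ((-7, -5), (-7, -6)); squared distance = 1

Compute all C(6, 2) = 15 pairwise squared distances (x_i − x_j)² + (y_i − y_j)². The minimum is 1, attained by the pair ((-7, -5), (-7, -6)).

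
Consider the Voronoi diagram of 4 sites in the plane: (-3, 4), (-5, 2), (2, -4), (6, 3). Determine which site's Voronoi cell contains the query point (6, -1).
Nearest site = (6, 3)

The Voronoi cell of site s contains exactly those query points closer to s than to any other site. Compute squared distances from q = (6, -1) to each site:
  (6 − 6)² + (3 − -1)² = 16
  (2 − 6)² + (-4 − -1)² = 25
  (-3 − 6)² + (4 − -1)² = 106
  (-5 − 6)² + (2 − -1)² = 130
Minimum is attained by (6, 3), so q lies in its Voronoi cell.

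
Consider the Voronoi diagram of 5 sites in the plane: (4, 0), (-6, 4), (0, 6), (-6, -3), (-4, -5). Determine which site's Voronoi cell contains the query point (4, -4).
Nearest site = (4, 0)

The Voronoi cell of site s contains exactly those query points closer to s than to any other site. Compute squared distances from q = (4, -4) to each site:
  (4 − 4)² + (0 − -4)² = 16
  (-4 − 4)² + (-5 − -4)² = 65
  (-6 − 4)² + (-3 − -4)² = 101
  (0 − 4)² + (6 − -4)² = 116
  (-6 − 4)² + (4 − -4)² = 164
Minimum is attained by (4, 0), so q lies in its Voronoi cell.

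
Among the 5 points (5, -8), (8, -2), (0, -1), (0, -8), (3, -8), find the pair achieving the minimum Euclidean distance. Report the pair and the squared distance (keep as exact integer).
Pair = ((5, -8), (3, -8)); squared distance = 4

Compute all C(5, 2) = 10 pairwise squared distances (x_i − x_j)² + (y_i − y_j)². The minimum is 4, attained by the pair ((5, -8), (3, -8)).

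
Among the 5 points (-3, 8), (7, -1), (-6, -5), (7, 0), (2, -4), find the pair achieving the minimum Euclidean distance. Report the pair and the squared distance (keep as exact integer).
Pair = ((7, -1), (7, 0)); squared distance = 1

Compute all C(5, 2) = 10 pairwise squared distances (x_i − x_j)² + (y_i − y_j)². The minimum is 1, attained by the pair ((7, -1), (7, 0)).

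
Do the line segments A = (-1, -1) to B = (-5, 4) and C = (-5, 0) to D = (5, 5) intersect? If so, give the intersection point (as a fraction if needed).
Yes; intersection at (-19/7, 8/7) (t = 3/7 on AB, s = 8/35 on CD)

Parametrize AB as A + t(B − A) = (-1 + -4 t, -1 + 5 t) and CD as C + s(D − C) = (-5 + 10 s, 0 + 5 s). Solve the linear system for (t, s). Determinant = 70 ≠ 0, so a unique intersection of the containing lines exists. Solution: t = 3/7, s = 8/35 — both in [0, 1], so the segments cross. Intersection point: (-19/7, 8/7).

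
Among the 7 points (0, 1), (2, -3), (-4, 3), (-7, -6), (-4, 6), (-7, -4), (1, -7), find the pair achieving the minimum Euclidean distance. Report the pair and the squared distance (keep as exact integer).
Pair = ((-7, -6), (-7, -4)); squared distance = 4

Compute all C(7, 2) = 21 pairwise squared distances (x_i − x_j)² + (y_i − y_j)². The minimum is 4, attained by the pair ((-7, -6), (-7, -4)).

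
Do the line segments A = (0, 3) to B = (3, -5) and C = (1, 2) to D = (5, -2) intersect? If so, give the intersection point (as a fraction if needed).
No (intersection of containing lines falls outside at least one segment)

Parametrize and solve: t = 0, s = -1/4. At least one of these is outside [0, 1], so the segments do not intersect.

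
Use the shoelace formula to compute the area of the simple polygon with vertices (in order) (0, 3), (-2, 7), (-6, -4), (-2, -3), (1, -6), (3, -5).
Area = 103/2

Shoelace formula: Area = (1/2) |Σ_i (x_i · y_{i+1} − x_{i+1} · y_i)| (indices mod n). Compute each cross term:
  (0)(7) − (-2)(3) = 6
  (-2)(-4) − (-6)(7) = 50
  (-6)(-3) − (-2)(-4) = 10
  (-2)(-6) − (1)(-3) = 15
  (1)(-5) − (3)(-6) = 13
  (3)(3) − (0)(-5) = 9
Sum = 103, so (signed) Area = 103/2 = 103/2, |Area| = 103/2.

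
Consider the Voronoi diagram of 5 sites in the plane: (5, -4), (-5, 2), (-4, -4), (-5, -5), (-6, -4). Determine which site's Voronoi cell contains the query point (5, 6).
Nearest site = (5, -4)

The Voronoi cell of site s contains exactly those query points closer to s than to any other site. Compute squared distances from q = (5, 6) to each site:
  (5 − 5)² + (-4 − 6)² = 100
  (-5 − 5)² + (2 − 6)² = 116
  (-4 − 5)² + (-4 − 6)² = 181
  (-6 − 5)² + (-4 − 6)² = 221
  (-5 − 5)² + (-5 − 6)² = 221
Minimum is attained by (5, -4), so q lies in its Voronoi cell.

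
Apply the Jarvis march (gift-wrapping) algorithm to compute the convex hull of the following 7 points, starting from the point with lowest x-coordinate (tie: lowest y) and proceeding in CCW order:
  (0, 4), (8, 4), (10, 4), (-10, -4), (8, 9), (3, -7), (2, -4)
Hull (CCW) = [(-10, -4), (3, -7), (10, 4), (8, 9), (0, 4)]

Jarvis march: at each step, from the current hull vertex p, select the next vertex q as the point such that every other point lies strictly to the left of (or on) the directed line p → q. (Equivalently: for every other point r, the cross product (q − p) × (r − p) ≥ 0.)
Starting point (lowest x, tie lowest y): (-10, -4). Wrap until returning to start. Resulting hull: (-10, -4), (3, -7), (10, 4), (8, 9), (0, 4).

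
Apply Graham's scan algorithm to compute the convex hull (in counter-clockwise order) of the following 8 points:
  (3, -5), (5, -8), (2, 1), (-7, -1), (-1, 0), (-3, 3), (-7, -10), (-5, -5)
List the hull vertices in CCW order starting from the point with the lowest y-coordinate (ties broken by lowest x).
Hull (CCW) = [(-7, -10), (5, -8), (2, 1), (-3, 3), (-7, -1)]

Graham scan procedure:
  1. Find the pivot p₀ = point with lowest y (tie → lowest x): (-7, -10).
  2. Sort the remaining points by polar angle around p₀.
  3. Walk through sorted points, maintaining a stack; pop the top while the last three entries make a non-left turn (cross product ≤ 0).
  4. Final stack is the convex hull in CCW order: (-7, -10), (5, -8), (2, 1), (-3, 3), (-7, -1).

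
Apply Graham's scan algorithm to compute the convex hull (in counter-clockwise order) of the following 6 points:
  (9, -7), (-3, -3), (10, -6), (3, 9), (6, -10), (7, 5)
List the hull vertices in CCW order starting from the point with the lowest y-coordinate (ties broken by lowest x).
Hull (CCW) = [(6, -10), (10, -6), (7, 5), (3, 9), (-3, -3)]

Graham scan procedure:
  1. Find the pivot p₀ = point with lowest y (tie → lowest x): (6, -10).
  2. Sort the remaining points by polar angle around p₀.
  3. Walk through sorted points, maintaining a stack; pop the top while the last three entries make a non-left turn (cross product ≤ 0).
  4. Final stack is the convex hull in CCW order: (6, -10), (10, -6), (7, 5), (3, 9), (-3, -3).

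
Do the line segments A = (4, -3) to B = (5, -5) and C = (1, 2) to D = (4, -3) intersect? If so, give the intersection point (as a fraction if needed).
Yes; intersection at (4, -3) (t = 0 on AB, s = 1 on CD)

Parametrize AB as A + t(B − A) = (4 + 1 t, -3 + -2 t) and CD as C + s(D − C) = (1 + 3 s, 2 + -5 s). Solve the linear system for (t, s). Determinant = -1 ≠ 0, so a unique intersection of the containing lines exists. Solution: t = 0, s = 1 — both in [0, 1], so the segments cross. Intersection point: (4, -3).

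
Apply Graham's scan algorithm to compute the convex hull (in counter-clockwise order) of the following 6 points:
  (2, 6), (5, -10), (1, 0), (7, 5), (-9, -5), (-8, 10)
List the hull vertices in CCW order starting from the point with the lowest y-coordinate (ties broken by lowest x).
Hull (CCW) = [(5, -10), (7, 5), (-8, 10), (-9, -5)]

Graham scan procedure:
  1. Find the pivot p₀ = point with lowest y (tie → lowest x): (5, -10).
  2. Sort the remaining points by polar angle around p₀.
  3. Walk through sorted points, maintaining a stack; pop the top while the last three entries make a non-left turn (cross product ≤ 0).
  4. Final stack is the convex hull in CCW order: (5, -10), (7, 5), (-8, 10), (-9, -5).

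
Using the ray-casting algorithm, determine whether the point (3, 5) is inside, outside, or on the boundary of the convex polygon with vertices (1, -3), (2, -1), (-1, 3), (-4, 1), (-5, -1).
The point (3, 5) lies strictly outside the polygon

Cast a horizontal ray to the right from the query point and count how many polygon edges it crosses (each edge strictly once or zero times, handled with the usual half-open convention). 
Parity of crossings → even ⇒ outside.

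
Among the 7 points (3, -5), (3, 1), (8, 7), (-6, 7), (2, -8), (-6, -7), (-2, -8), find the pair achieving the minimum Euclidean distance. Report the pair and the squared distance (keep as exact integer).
Pair = ((3, -5), (2, -8)); squared distance = 10

Compute all C(7, 2) = 21 pairwise squared distances (x_i − x_j)² + (y_i − y_j)². The minimum is 10, attained by the pair ((3, -5), (2, -8)).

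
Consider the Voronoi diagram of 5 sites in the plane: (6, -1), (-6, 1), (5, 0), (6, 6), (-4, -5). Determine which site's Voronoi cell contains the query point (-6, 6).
Nearest site = (-6, 1)

The Voronoi cell of site s contains exactly those query points closer to s than to any other site. Compute squared distances from q = (-6, 6) to each site:
  (-6 − -6)² + (1 − 6)² = 25
  (-4 − -6)² + (-5 − 6)² = 125
  (6 − -6)² + (6 − 6)² = 144
  (5 − -6)² + (0 − 6)² = 157
  (6 − -6)² + (-1 − 6)² = 193
Minimum is attained by (-6, 1), so q lies in its Voronoi cell.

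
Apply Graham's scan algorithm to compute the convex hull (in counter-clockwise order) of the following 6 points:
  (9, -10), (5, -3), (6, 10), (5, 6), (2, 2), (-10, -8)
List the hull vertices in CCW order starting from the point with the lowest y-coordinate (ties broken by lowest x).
Hull (CCW) = [(9, -10), (6, 10), (-10, -8)]

Graham scan procedure:
  1. Find the pivot p₀ = point with lowest y (tie → lowest x): (9, -10).
  2. Sort the remaining points by polar angle around p₀.
  3. Walk through sorted points, maintaining a stack; pop the top while the last three entries make a non-left turn (cross product ≤ 0).
  4. Final stack is the convex hull in CCW order: (9, -10), (6, 10), (-10, -8).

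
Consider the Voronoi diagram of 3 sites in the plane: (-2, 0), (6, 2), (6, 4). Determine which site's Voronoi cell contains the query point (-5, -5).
Nearest site = (-2, 0)

The Voronoi cell of site s contains exactly those query points closer to s than to any other site. Compute squared distances from q = (-5, -5) to each site:
  (-2 − -5)² + (0 − -5)² = 34
  (6 − -5)² + (2 − -5)² = 170
  (6 − -5)² + (4 − -5)² = 202
Minimum is attained by (-2, 0), so q lies in its Voronoi cell.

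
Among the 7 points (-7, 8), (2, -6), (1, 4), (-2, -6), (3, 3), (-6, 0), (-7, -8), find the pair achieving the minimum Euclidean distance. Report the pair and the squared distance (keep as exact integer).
Pair = ((1, 4), (3, 3)); squared distance = 5

Compute all C(7, 2) = 21 pairwise squared distances (x_i − x_j)² + (y_i − y_j)². The minimum is 5, attained by the pair ((1, 4), (3, 3)).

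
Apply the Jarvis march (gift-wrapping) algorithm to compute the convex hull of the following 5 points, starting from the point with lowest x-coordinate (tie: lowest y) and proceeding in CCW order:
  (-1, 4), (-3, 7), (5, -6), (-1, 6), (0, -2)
Hull (CCW) = [(-3, 7), (0, -2), (5, -6), (-1, 6)]

Jarvis march: at each step, from the current hull vertex p, select the next vertex q as the point such that every other point lies strictly to the left of (or on) the directed line p → q. (Equivalently: for every other point r, the cross product (q − p) × (r − p) ≥ 0.)
Starting point (lowest x, tie lowest y): (-3, 7). Wrap until returning to start. Resulting hull: (-3, 7), (0, -2), (5, -6), (-1, 6).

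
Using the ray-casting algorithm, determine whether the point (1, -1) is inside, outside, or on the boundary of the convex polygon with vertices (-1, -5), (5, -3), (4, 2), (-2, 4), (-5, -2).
The point (1, -1) lies strictly inside the polygon

Cast a horizontal ray to the right from the query point and count how many polygon edges it crosses (each edge strictly once or zero times, handled with the usual half-open convention). 
Parity of crossings → odd ⇒ inside.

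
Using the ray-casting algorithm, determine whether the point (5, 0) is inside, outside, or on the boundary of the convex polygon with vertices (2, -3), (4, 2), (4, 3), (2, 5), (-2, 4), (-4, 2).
The point (5, 0) lies strictly outside the polygon

Cast a horizontal ray to the right from the query point and count how many polygon edges it crosses (each edge strictly once or zero times, handled with the usual half-open convention). 
Parity of crossings → even ⇒ outside.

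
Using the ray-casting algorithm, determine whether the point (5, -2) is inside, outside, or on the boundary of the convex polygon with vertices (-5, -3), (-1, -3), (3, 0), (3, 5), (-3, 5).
The point (5, -2) lies strictly outside the polygon

Cast a horizontal ray to the right from the query point and count how many polygon edges it crosses (each edge strictly once or zero times, handled with the usual half-open convention). 
Parity of crossings → even ⇒ outside.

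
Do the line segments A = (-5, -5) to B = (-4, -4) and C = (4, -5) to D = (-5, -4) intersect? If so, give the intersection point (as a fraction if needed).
Yes; intersection at (-41/10, -41/10) (t = 9/10 on AB, s = 9/10 on CD)

Parametrize AB as A + t(B − A) = (-5 + 1 t, -5 + 1 t) and CD as C + s(D − C) = (4 + -9 s, -5 + 1 s). Solve the linear system for (t, s). Determinant = -10 ≠ 0, so a unique intersection of the containing lines exists. Solution: t = 9/10, s = 9/10 — both in [0, 1], so the segments cross. Intersection point: (-41/10, -41/10).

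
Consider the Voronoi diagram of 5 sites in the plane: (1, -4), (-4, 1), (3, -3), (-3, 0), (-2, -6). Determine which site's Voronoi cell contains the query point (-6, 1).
Nearest site = (-4, 1)

The Voronoi cell of site s contains exactly those query points closer to s than to any other site. Compute squared distances from q = (-6, 1) to each site:
  (-4 − -6)² + (1 − 1)² = 4
  (-3 − -6)² + (0 − 1)² = 10
  (-2 − -6)² + (-6 − 1)² = 65
  (1 − -6)² + (-4 − 1)² = 74
  (3 − -6)² + (-3 − 1)² = 97
Minimum is attained by (-4, 1), so q lies in its Voronoi cell.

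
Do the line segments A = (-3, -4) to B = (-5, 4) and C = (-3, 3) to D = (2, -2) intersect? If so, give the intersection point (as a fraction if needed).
No (intersection of containing lines falls outside at least one segment)

Parametrize and solve: t = 7/6, s = -7/15. At least one of these is outside [0, 1], so the segments do not intersect.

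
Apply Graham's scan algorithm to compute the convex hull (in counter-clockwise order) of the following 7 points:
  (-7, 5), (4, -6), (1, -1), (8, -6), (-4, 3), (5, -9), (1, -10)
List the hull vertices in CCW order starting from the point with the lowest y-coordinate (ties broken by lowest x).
Hull (CCW) = [(1, -10), (5, -9), (8, -6), (-4, 3), (-7, 5)]

Graham scan procedure:
  1. Find the pivot p₀ = point with lowest y (tie → lowest x): (1, -10).
  2. Sort the remaining points by polar angle around p₀.
  3. Walk through sorted points, maintaining a stack; pop the top while the last three entries make a non-left turn (cross product ≤ 0).
  4. Final stack is the convex hull in CCW order: (1, -10), (5, -9), (8, -6), (-4, 3), (-7, 5).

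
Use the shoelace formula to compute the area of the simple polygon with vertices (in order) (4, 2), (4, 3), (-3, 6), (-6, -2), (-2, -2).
Area = 91/2

Shoelace formula: Area = (1/2) |Σ_i (x_i · y_{i+1} − x_{i+1} · y_i)| (indices mod n). Compute each cross term:
  (4)(3) − (4)(2) = 4
  (4)(6) − (-3)(3) = 33
  (-3)(-2) − (-6)(6) = 42
  (-6)(-2) − (-2)(-2) = 8
  (-2)(2) − (4)(-2) = 4
Sum = 91, so (signed) Area = 91/2 = 91/2, |Area| = 91/2.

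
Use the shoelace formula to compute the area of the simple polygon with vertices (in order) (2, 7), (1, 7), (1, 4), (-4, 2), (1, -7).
Area = 69/2

Shoelace formula: Area = (1/2) |Σ_i (x_i · y_{i+1} − x_{i+1} · y_i)| (indices mod n). Compute each cross term:
  (2)(7) − (1)(7) = 7
  (1)(4) − (1)(7) = -3
  (1)(2) − (-4)(4) = 18
  (-4)(-7) − (1)(2) = 26
  (1)(7) − (2)(-7) = 21
Sum = 69, so (signed) Area = 69/2 = 69/2, |Area| = 69/2.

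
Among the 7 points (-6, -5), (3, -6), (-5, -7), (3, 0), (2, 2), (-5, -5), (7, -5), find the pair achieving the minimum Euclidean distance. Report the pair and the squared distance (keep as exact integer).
Pair = ((-6, -5), (-5, -5)); squared distance = 1

Compute all C(7, 2) = 21 pairwise squared distances (x_i − x_j)² + (y_i − y_j)². The minimum is 1, attained by the pair ((-6, -5), (-5, -5)).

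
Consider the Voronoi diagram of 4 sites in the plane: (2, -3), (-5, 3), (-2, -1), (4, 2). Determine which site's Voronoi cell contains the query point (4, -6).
Nearest site = (2, -3)

The Voronoi cell of site s contains exactly those query points closer to s than to any other site. Compute squared distances from q = (4, -6) to each site:
  (2 − 4)² + (-3 − -6)² = 13
  (-2 − 4)² + (-1 − -6)² = 61
  (4 − 4)² + (2 − -6)² = 64
  (-5 − 4)² + (3 − -6)² = 162
Minimum is attained by (2, -3), so q lies in its Voronoi cell.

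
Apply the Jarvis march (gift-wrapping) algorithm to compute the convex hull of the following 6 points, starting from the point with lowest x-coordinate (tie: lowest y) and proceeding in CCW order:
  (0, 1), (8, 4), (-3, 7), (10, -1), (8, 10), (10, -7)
Hull (CCW) = [(-3, 7), (0, 1), (10, -7), (10, -1), (8, 10)]

Jarvis march: at each step, from the current hull vertex p, select the next vertex q as the point such that every other point lies strictly to the left of (or on) the directed line p → q. (Equivalently: for every other point r, the cross product (q − p) × (r − p) ≥ 0.)
Starting point (lowest x, tie lowest y): (-3, 7). Wrap until returning to start. Resulting hull: (-3, 7), (0, 1), (10, -7), (10, -1), (8, 10).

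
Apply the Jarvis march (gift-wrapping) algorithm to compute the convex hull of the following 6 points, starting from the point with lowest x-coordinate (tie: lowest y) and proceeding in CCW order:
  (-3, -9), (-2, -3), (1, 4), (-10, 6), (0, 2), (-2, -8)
Hull (CCW) = [(-10, 6), (-3, -9), (-2, -8), (1, 4)]

Jarvis march: at each step, from the current hull vertex p, select the next vertex q as the point such that every other point lies strictly to the left of (or on) the directed line p → q. (Equivalently: for every other point r, the cross product (q − p) × (r − p) ≥ 0.)
Starting point (lowest x, tie lowest y): (-10, 6). Wrap until returning to start. Resulting hull: (-10, 6), (-3, -9), (-2, -8), (1, 4).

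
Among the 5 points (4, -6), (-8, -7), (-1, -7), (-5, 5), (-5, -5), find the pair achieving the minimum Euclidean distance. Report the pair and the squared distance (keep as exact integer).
Pair = ((-8, -7), (-5, -5)); squared distance = 13

Compute all C(5, 2) = 10 pairwise squared distances (x_i − x_j)² + (y_i − y_j)². The minimum is 13, attained by the pair ((-8, -7), (-5, -5)).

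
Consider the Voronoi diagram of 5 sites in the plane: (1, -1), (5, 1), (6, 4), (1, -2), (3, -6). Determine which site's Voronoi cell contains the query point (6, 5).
Nearest site = (6, 4)

The Voronoi cell of site s contains exactly those query points closer to s than to any other site. Compute squared distances from q = (6, 5) to each site:
  (6 − 6)² + (4 − 5)² = 1
  (5 − 6)² + (1 − 5)² = 17
  (1 − 6)² + (-1 − 5)² = 61
  (1 − 6)² + (-2 − 5)² = 74
  (3 − 6)² + (-6 − 5)² = 130
Minimum is attained by (6, 4), so q lies in its Voronoi cell.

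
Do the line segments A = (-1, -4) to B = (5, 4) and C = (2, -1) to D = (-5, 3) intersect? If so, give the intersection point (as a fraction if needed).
Yes; intersection at (59/40, -7/10) (t = 33/80 on AB, s = 3/40 on CD)

Parametrize AB as A + t(B − A) = (-1 + 6 t, -4 + 8 t) and CD as C + s(D − C) = (2 + -7 s, -1 + 4 s). Solve the linear system for (t, s). Determinant = -80 ≠ 0, so a unique intersection of the containing lines exists. Solution: t = 33/80, s = 3/40 — both in [0, 1], so the segments cross. Intersection point: (59/40, -7/10).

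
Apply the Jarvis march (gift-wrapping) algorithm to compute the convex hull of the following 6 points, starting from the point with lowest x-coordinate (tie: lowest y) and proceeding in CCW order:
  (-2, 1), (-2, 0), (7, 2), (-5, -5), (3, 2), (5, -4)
Hull (CCW) = [(-5, -5), (5, -4), (7, 2), (3, 2), (-2, 1)]

Jarvis march: at each step, from the current hull vertex p, select the next vertex q as the point such that every other point lies strictly to the left of (or on) the directed line p → q. (Equivalently: for every other point r, the cross product (q − p) × (r − p) ≥ 0.)
Starting point (lowest x, tie lowest y): (-5, -5). Wrap until returning to start. Resulting hull: (-5, -5), (5, -4), (7, 2), (3, 2), (-2, 1).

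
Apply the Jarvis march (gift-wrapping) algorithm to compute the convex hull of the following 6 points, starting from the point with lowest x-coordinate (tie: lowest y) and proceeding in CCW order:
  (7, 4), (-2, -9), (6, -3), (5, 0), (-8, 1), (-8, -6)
Hull (CCW) = [(-8, -6), (-2, -9), (6, -3), (7, 4), (-8, 1)]

Jarvis march: at each step, from the current hull vertex p, select the next vertex q as the point such that every other point lies strictly to the left of (or on) the directed line p → q. (Equivalently: for every other point r, the cross product (q − p) × (r − p) ≥ 0.)
Starting point (lowest x, tie lowest y): (-8, -6). Wrap until returning to start. Resulting hull: (-8, -6), (-2, -9), (6, -3), (7, 4), (-8, 1).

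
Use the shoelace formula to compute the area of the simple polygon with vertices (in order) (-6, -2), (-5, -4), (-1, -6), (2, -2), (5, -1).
Area = 23

Shoelace formula: Area = (1/2) |Σ_i (x_i · y_{i+1} − x_{i+1} · y_i)| (indices mod n). Compute each cross term:
  (-6)(-4) − (-5)(-2) = 14
  (-5)(-6) − (-1)(-4) = 26
  (-1)(-2) − (2)(-6) = 14
  (2)(-1) − (5)(-2) = 8
  (5)(-2) − (-6)(-1) = -16
Sum = 46, so (signed) Area = 46/2 = 23, |Area| = 23.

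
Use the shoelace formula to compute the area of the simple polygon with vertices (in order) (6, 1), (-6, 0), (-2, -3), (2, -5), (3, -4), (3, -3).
Area = 71/2

Shoelace formula: Area = (1/2) |Σ_i (x_i · y_{i+1} − x_{i+1} · y_i)| (indices mod n). Compute each cross term:
  (6)(0) − (-6)(1) = 6
  (-6)(-3) − (-2)(0) = 18
  (-2)(-5) − (2)(-3) = 16
  (2)(-4) − (3)(-5) = 7
  (3)(-3) − (3)(-4) = 3
  (3)(1) − (6)(-3) = 21
Sum = 71, so (signed) Area = 71/2 = 71/2, |Area| = 71/2.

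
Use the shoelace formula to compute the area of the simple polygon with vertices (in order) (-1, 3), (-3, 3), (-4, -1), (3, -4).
Area = 45/2

Shoelace formula: Area = (1/2) |Σ_i (x_i · y_{i+1} − x_{i+1} · y_i)| (indices mod n). Compute each cross term:
  (-1)(3) − (-3)(3) = 6
  (-3)(-1) − (-4)(3) = 15
  (-4)(-4) − (3)(-1) = 19
  (3)(3) − (-1)(-4) = 5
Sum = 45, so (signed) Area = 45/2 = 45/2, |Area| = 45/2.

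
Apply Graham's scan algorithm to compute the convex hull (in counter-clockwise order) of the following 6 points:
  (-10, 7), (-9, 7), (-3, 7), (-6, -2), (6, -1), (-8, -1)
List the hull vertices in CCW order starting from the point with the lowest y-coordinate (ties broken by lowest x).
Hull (CCW) = [(-6, -2), (6, -1), (-3, 7), (-10, 7), (-8, -1)]

Graham scan procedure:
  1. Find the pivot p₀ = point with lowest y (tie → lowest x): (-6, -2).
  2. Sort the remaining points by polar angle around p₀.
  3. Walk through sorted points, maintaining a stack; pop the top while the last three entries make a non-left turn (cross product ≤ 0).
  4. Final stack is the convex hull in CCW order: (-6, -2), (6, -1), (-3, 7), (-10, 7), (-8, -1).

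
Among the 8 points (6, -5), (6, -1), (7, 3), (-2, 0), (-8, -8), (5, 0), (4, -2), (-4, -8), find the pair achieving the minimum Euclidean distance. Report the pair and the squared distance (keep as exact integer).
Pair = ((6, -1), (5, 0)); squared distance = 2

Compute all C(8, 2) = 28 pairwise squared distances (x_i − x_j)² + (y_i − y_j)². The minimum is 2, attained by the pair ((6, -1), (5, 0)).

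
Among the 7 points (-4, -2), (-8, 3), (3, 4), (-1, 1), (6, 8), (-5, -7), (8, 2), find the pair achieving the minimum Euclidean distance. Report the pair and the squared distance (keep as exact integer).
Pair = ((-4, -2), (-1, 1)); squared distance = 18

Compute all C(7, 2) = 21 pairwise squared distances (x_i − x_j)² + (y_i − y_j)². The minimum is 18, attained by the pair ((-4, -2), (-1, 1)).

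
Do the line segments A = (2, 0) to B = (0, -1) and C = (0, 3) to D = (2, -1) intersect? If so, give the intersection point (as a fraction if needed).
Yes; intersection at (8/5, -1/5) (t = 1/5 on AB, s = 4/5 on CD)

Parametrize AB as A + t(B − A) = (2 + -2 t, 0 + -1 t) and CD as C + s(D − C) = (0 + 2 s, 3 + -4 s). Solve the linear system for (t, s). Determinant = -10 ≠ 0, so a unique intersection of the containing lines exists. Solution: t = 1/5, s = 4/5 — both in [0, 1], so the segments cross. Intersection point: (8/5, -1/5).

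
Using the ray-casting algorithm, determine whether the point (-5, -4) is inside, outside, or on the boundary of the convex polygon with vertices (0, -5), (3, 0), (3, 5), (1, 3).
The point (-5, -4) lies strictly outside the polygon

Cast a horizontal ray to the right from the query point and count how many polygon edges it crosses (each edge strictly once or zero times, handled with the usual half-open convention). 
Parity of crossings → even ⇒ outside.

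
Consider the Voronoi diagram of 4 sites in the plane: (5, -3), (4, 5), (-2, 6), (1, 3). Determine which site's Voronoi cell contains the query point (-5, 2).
Nearest site = (-2, 6)

The Voronoi cell of site s contains exactly those query points closer to s than to any other site. Compute squared distances from q = (-5, 2) to each site:
  (-2 − -5)² + (6 − 2)² = 25
  (1 − -5)² + (3 − 2)² = 37
  (4 − -5)² + (5 − 2)² = 90
  (5 − -5)² + (-3 − 2)² = 125
Minimum is attained by (-2, 6), so q lies in its Voronoi cell.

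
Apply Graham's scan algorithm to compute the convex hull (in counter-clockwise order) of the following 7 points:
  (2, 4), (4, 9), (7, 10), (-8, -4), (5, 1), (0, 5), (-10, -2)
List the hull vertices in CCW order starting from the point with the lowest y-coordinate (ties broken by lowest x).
Hull (CCW) = [(-8, -4), (5, 1), (7, 10), (4, 9), (-10, -2)]

Graham scan procedure:
  1. Find the pivot p₀ = point with lowest y (tie → lowest x): (-8, -4).
  2. Sort the remaining points by polar angle around p₀.
  3. Walk through sorted points, maintaining a stack; pop the top while the last three entries make a non-left turn (cross product ≤ 0).
  4. Final stack is the convex hull in CCW order: (-8, -4), (5, 1), (7, 10), (4, 9), (-10, -2).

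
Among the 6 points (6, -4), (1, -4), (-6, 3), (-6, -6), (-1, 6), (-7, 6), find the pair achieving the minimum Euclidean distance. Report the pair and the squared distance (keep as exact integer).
Pair = ((-6, 3), (-7, 6)); squared distance = 10

Compute all C(6, 2) = 15 pairwise squared distances (x_i − x_j)² + (y_i − y_j)². The minimum is 10, attained by the pair ((-6, 3), (-7, 6)).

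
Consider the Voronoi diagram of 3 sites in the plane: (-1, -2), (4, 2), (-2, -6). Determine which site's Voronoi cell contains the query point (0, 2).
Nearest site = (4, 2)

The Voronoi cell of site s contains exactly those query points closer to s than to any other site. Compute squared distances from q = (0, 2) to each site:
  (4 − 0)² + (2 − 2)² = 16
  (-1 − 0)² + (-2 − 2)² = 17
  (-2 − 0)² + (-6 − 2)² = 68
Minimum is attained by (4, 2), so q lies in its Voronoi cell.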